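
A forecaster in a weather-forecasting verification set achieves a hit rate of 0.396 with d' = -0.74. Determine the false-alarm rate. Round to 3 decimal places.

false-alarm rate = 0.683

z(hit rate) = z(0.396) = -0.2637
z(FA) = z(H) − d' = -0.2637 − (-0.74) = 0.4763
false-alarm rate = Φ(0.4763) = 0.6831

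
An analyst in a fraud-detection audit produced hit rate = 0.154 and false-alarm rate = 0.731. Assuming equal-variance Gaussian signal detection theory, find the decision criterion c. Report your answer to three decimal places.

c = 0.202

z(0.154) = -1.0194, z(0.731) = 0.6158
c = −½·[z(H) + z(FA)] = −0.5 × (-1.0194 + 0.6158) = 0.2018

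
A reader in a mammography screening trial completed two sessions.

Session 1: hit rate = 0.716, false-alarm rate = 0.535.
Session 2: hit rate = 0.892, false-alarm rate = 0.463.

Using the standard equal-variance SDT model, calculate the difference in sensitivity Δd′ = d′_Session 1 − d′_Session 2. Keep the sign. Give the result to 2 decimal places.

Session 1: z(0.716) = 0.571, z(0.535) = 0.088, d' = 0.483
Session 2: z(0.892) = 1.237, z(0.463) = -0.093, d' = 1.330
Δd' = d'_Session 1 − d'_Session 2 = 0.483 − 1.330 = -0.847
Session 2 has the higher sensitivity.

Δd′ = -0.85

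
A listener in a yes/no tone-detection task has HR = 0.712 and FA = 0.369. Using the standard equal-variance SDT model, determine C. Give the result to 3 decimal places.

z(H) = 0.5592
z(FA) = -0.3345
c = −½·[z(H) + z(FA)] = −0.5 × (0.5592 + (-0.3345)) = -0.11235

C = -0.112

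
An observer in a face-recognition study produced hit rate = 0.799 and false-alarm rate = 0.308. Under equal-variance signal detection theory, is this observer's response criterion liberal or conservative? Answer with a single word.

z(H) = 0.838, z(FA) = -0.502
c = −½·(z(H) + z(FA)) = -0.168
c < 0 → liberal criterion (biased toward responding “yes”).

liberal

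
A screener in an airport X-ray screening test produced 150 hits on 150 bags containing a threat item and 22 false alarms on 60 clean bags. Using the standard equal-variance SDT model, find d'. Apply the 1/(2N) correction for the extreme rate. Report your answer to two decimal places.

The hit rate is 150/150 = 1, so apply the 1/(2N) correction: H → 1 − 1/(2·150) = 0.99667.
z(H) = z(0.99667) = 2.713
z(FA) = z(0.36667) = -0.341
d' = 2.713 − (-0.341) = 3.054

d' = 3.05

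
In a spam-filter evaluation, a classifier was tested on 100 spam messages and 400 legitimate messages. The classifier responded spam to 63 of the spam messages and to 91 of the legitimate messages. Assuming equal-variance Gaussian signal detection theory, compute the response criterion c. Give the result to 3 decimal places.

H = 63/100 = 0.6300
FA = 91/400 = 0.2275
Φ⁻¹(H) = 0.3319
Φ⁻¹(FA) = -0.7471
c = −½·[z(H) + z(FA)] = −0.5 × (0.3319 + (-0.7471)) = 0.2076

c = 0.208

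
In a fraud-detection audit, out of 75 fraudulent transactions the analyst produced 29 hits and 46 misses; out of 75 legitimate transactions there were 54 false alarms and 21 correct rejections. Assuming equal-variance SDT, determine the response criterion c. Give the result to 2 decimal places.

H = 29/75 = 0.3867
FA = 54/75 = 0.7200
Φ⁻¹(H) = Φ⁻¹(0.3867) = -0.288
Φ⁻¹(FA) = Φ⁻¹(0.7200) = 0.583
c = −½·[z(H) + z(FA)] = −0.5 × (-0.288 + 0.583) = -0.1475
c < 0: the analyst has a liberal response bias.

c = -0.15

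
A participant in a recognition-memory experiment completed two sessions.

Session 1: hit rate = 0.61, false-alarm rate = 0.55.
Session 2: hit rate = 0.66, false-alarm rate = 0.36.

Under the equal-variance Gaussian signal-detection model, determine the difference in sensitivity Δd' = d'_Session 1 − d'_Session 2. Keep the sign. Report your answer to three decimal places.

Δd' = -0.617

Session 1: z(0.61) = 0.2793, z(0.55) = 0.1257, d' = 0.1536
Session 2: z(0.66) = 0.4125, z(0.36) = -0.3585, d' = 0.7710
Δd' = d'_Session 1 − d'_Session 2 = 0.1536 − 0.7710 = -0.6174
Session 2 has the higher sensitivity.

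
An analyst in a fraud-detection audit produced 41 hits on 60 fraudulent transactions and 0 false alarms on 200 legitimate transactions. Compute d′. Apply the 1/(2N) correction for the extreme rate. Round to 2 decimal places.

d′ = 3.28

The false-alarm rate is 0/200 = 0, so apply the 1/(2N) correction: FA → 1/(2·200) = 0.00250.
z(H) = z(0.68333) = 0.477
z(FA) = z(0.00250) = -2.807
d' = 0.477 − (-2.807) = 3.284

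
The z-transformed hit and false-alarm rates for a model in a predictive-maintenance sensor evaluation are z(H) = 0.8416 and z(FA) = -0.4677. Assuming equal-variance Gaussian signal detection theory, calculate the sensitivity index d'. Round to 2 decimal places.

d' = z(H) − z(FA) = 0.8416 − (-0.4677) = 1.3093

d' = 1.31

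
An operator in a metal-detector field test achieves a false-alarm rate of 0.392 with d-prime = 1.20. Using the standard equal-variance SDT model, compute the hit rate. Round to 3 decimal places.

hit rate = 0.823

z(false-alarm rate) = z(0.392) = -0.2741
z(H) = z(FA) + d' = -0.2741 + 1.20 = 0.9259
hit rate = Φ(0.9259) = 0.8228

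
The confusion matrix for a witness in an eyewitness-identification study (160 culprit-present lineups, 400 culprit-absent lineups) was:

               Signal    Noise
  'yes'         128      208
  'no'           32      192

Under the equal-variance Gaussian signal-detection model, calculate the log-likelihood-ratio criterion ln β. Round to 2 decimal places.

ln β = -0.35

H = 128/160 = 0.8000
FA = 208/400 = 0.5200
Φ⁻¹(H) = 0.842
Φ⁻¹(FA) = 0.050
ln β = −½·[z(H)² − z(FA)²] = −0.5 × (0.709 − 0.003) = -0.353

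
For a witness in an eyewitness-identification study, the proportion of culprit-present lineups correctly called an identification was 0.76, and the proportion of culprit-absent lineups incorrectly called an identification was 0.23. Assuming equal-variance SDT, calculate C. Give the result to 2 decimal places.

z(H) = z(0.76) = 0.706
z(FA) = z(0.23) = -0.739
c = −½·[z(H) + z(FA)] = −0.5 × (0.706 + (-0.739)) = 0.0165
c > 0: the witness has a conservative response bias.

C = 0.02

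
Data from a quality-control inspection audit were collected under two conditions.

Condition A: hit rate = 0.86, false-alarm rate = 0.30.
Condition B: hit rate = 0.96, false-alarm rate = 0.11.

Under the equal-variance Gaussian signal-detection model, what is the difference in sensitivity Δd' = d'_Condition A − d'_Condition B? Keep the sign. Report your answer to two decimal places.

Condition A: z(0.86) = 1.080, z(0.30) = -0.524, d' = 1.604
Condition B: z(0.96) = 1.751, z(0.11) = -1.227, d' = 2.978
Δd' = d'_Condition A − d'_Condition B = 1.604 − 2.978 = -1.374
Condition B has the higher sensitivity.

Δd' = -1.37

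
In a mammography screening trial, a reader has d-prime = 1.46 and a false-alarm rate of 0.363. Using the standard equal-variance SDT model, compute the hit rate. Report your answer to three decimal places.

hit rate = 0.866

z(false-alarm rate) = z(0.363) = -0.3505
z(H) = z(FA) + d' = -0.3505 + 1.46 = 1.1095
hit rate = Φ(1.1095) = 0.8664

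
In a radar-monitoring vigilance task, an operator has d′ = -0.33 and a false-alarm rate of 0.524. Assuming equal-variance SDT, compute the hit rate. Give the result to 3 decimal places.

hit rate = 0.394

z(false-alarm rate) = z(0.524) = 0.0602
z(H) = z(FA) + d' = 0.0602 + (-0.33) = -0.2698
hit rate = Φ(-0.2698) = 0.3937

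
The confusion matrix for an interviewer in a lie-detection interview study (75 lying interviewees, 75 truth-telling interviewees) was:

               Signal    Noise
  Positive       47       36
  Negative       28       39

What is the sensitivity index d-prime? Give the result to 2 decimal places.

H = 47/75 = 0.6267
FA = 36/75 = 0.4800
z(0.6267) = 0.323, z(0.4800) = -0.050
d' = z(H) − z(FA) = 0.323 − (-0.050) = 0.373

d-prime = 0.37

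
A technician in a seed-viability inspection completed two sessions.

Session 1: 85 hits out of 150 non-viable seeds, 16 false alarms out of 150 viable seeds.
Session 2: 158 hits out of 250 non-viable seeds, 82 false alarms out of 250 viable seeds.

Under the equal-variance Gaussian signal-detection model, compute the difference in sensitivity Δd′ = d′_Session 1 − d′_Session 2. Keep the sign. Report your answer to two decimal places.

Δd′ = 0.63

Session 1: z(0.5667) = 0.168, z(0.1067) = -1.244, d' = 1.412
Session 2: z(0.6320) = 0.337, z(0.3280) = -0.445, d' = 0.782
Δd' = d'_Session 1 − d'_Session 2 = 1.412 − 0.782 = 0.630
Session 1 has the higher sensitivity.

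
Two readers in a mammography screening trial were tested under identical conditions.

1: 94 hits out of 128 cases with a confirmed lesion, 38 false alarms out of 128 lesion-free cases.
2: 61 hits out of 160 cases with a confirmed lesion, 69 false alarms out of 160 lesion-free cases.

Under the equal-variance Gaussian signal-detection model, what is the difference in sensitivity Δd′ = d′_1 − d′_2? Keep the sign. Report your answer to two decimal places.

Δd′ = 1.29

1: z(0.7344) = 0.626, z(0.2969) = -0.533, d' = 1.159
2: z(0.3812) = -0.302, z(0.4313) = -0.173, d' = -0.129
Δd' = d'_1 − d'_2 = 1.159 − (-0.129) = 1.288
1 has the higher sensitivity.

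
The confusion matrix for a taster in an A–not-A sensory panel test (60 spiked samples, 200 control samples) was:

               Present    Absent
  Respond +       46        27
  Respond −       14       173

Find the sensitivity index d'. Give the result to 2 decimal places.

H = 46/60 = 0.7667
FA = 27/200 = 0.1350
Φ⁻¹(H) = Φ⁻¹(0.7667) = 0.728
Φ⁻¹(FA) = Φ⁻¹(0.1350) = -1.103
d' = z(H) − z(FA) = 0.728 − (-1.103) = 1.831

d' = 1.83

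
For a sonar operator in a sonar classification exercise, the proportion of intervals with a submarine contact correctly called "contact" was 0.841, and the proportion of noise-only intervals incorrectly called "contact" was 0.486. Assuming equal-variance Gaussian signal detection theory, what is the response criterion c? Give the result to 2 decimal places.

c = -0.48

Φ⁻¹(0.841) = 0.9986, Φ⁻¹(0.486) = -0.0351
c = −½·[z(H) + z(FA)] = −0.5 × (0.9986 + (-0.0351)) = -0.48175
c < 0: the sonar operator has a liberal response bias.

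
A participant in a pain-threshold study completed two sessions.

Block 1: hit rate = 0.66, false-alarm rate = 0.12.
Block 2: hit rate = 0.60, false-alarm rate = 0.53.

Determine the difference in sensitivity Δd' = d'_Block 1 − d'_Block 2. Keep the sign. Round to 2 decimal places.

Δd' = 1.41

Block 1: z(0.66) = 0.412, z(0.12) = -1.175, d' = 1.587
Block 2: z(0.60) = 0.253, z(0.53) = 0.075, d' = 0.178
Δd' = d'_Block 1 − d'_Block 2 = 1.587 − 0.178 = 1.409
Block 1 has the higher sensitivity.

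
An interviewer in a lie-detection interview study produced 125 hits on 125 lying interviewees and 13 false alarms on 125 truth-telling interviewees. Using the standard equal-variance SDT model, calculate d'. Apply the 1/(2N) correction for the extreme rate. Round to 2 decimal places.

d' = 3.91

The hit rate is 125/125 = 1, so apply the 1/(2N) correction: H → 1 − 1/(2·125) = 0.99600.
z(H) = z(0.99600) = 2.652
z(FA) = z(0.10400) = -1.259
d' = 2.652 − (-1.259) = 3.911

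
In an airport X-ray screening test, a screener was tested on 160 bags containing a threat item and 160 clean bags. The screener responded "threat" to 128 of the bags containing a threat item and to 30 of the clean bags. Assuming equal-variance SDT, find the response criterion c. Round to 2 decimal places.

c = 0.02

H = 128/160 = 0.8000
FA = 30/160 = 0.1875
Φ⁻¹(0.8000) = 0.8416, Φ⁻¹(0.1875) = -0.8871
c = −½·[z(H) + z(FA)] = −0.5 × (0.8416 + (-0.8871)) = 0.02275
c > 0: the screener has a conservative response bias.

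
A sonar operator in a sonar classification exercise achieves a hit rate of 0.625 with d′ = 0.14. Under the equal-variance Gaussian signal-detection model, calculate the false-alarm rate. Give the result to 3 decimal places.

z(hit rate) = z(0.625) = 0.3186
z(FA) = z(H) − d' = 0.3186 − 0.14 = 0.1786
false-alarm rate = Φ(0.1786) = 0.5709

false-alarm rate = 0.571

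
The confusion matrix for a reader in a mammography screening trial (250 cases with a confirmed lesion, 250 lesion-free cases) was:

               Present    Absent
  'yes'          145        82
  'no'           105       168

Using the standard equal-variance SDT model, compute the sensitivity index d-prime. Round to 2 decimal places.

d-prime = 0.65

H = 145/250 = 0.5800
FA = 82/250 = 0.3280
z(0.5800) = 0.202, z(0.3280) = -0.445
d' = z(H) − z(FA) = 0.202 − (-0.445) = 0.647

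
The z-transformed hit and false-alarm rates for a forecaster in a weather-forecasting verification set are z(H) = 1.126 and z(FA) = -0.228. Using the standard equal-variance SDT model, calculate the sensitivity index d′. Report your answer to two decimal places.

d′ = 1.35

d' = z(H) − z(FA) = 1.126 − (-0.228) = 1.354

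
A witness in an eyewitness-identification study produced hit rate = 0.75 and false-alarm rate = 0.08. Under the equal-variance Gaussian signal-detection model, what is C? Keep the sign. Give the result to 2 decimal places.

Φ⁻¹(H) = 0.674
Φ⁻¹(FA) = -1.405
c = −½·[z(H) + z(FA)] = −0.5 × (0.674 + (-1.405)) = 0.3655
c > 0: the witness has a conservative response bias.

C = 0.37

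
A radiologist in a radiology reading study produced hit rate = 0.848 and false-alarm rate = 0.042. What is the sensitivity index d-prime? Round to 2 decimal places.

z(H) = z(0.848) = 1.028
z(FA) = z(0.042) = -1.728
d' = z(H) − z(FA) = 1.028 − (-1.728) = 2.756

d-prime = 2.76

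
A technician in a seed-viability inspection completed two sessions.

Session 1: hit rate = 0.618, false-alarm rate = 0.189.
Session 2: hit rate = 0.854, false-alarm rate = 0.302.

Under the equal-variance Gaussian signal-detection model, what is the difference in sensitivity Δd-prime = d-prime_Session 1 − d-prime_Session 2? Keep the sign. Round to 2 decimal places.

Session 1: z(0.618) = 0.300, z(0.189) = -0.882, d' = 1.182
Session 2: z(0.854) = 1.054, z(0.302) = -0.519, d' = 1.573
Δd' = d'_Session 1 − d'_Session 2 = 1.182 − 1.573 = -0.391
Session 2 has the higher sensitivity.

Δd-prime = -0.39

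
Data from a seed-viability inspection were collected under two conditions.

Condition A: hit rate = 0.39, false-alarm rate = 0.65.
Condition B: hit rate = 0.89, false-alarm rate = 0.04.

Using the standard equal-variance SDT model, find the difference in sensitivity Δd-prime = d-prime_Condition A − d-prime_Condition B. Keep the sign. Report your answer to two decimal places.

Condition A: z(0.39) = -0.279, z(0.65) = 0.385, d' = -0.664
Condition B: z(0.89) = 1.227, z(0.04) = -1.751, d' = 2.978
Δd' = d'_Condition A − d'_Condition B = -0.664 − 2.978 = -3.642
Condition B has the higher sensitivity.

Δd-prime = -3.64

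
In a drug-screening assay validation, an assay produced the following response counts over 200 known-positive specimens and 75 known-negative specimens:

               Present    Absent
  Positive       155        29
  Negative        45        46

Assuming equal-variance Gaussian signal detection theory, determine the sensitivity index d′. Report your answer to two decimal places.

d′ = 1.04

H = 155/200 = 0.7750
FA = 29/75 = 0.3867
z(0.7750) = 0.755, z(0.3867) = -0.288
d' = z(H) − z(FA) = 0.755 − (-0.288) = 1.043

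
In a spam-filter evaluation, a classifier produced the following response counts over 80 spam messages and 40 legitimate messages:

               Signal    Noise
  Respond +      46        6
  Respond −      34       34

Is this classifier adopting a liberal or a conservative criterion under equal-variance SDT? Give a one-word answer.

z(H) = 0.189, z(FA) = -1.036
c = −½·(z(H) + z(FA)) = 0.4235
c > 0 → conservative criterion (biased toward responding “no”).

conservative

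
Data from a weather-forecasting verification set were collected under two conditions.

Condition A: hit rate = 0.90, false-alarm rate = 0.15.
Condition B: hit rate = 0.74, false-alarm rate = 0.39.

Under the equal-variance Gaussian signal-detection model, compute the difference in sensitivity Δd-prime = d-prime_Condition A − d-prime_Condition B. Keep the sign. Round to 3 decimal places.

Δd-prime = 1.395

Condition A: z(0.90) = 1.2816, z(0.15) = -1.0364, d' = 2.3180
Condition B: z(0.74) = 0.6433, z(0.39) = -0.2793, d' = 0.9226
Δd' = d'_Condition A − d'_Condition B = 2.3180 − 0.9226 = 1.3954
Condition A has the higher sensitivity.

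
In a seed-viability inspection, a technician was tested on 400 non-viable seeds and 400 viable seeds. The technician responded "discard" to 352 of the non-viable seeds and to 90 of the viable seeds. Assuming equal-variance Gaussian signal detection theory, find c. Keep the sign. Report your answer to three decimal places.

H = 352/400 = 0.8800
FA = 90/400 = 0.2250
z(H) = 1.1750
z(FA) = -0.7554
c = −½·[z(H) + z(FA)] = −0.5 × (1.1750 + (-0.7554)) = -0.2098
c < 0: the technician has a liberal response bias.

c = -0.210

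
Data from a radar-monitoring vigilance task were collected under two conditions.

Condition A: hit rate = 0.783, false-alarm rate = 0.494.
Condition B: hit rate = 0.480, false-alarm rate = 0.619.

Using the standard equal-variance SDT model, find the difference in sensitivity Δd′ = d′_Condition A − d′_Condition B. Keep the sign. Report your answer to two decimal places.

Δd′ = 1.15

Condition A: z(0.783) = 0.782, z(0.494) = -0.015, d' = 0.797
Condition B: z(0.480) = -0.050, z(0.619) = 0.303, d' = -0.353
Δd' = d'_Condition A − d'_Condition B = 0.797 − (-0.353) = 1.150
Condition A has the higher sensitivity.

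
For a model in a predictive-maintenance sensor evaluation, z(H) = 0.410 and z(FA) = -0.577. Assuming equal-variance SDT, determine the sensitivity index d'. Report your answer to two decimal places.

d' = z(H) − z(FA) = 0.410 − (-0.577) = 0.987

d' = 0.99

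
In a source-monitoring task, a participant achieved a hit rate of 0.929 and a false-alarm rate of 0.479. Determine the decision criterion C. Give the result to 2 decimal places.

z(H) = z(0.929) = 1.468
z(FA) = z(0.479) = -0.053
c = −½·[z(H) + z(FA)] = −0.5 × (1.468 + (-0.053)) = -0.7075
c < 0: the participant has a liberal response bias.

C = -0.71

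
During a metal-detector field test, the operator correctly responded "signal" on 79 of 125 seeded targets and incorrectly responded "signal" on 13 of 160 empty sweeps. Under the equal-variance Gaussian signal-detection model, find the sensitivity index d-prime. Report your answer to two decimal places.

d-prime = 1.73

H = 79/125 = 0.6320
FA = 13/160 = 0.0813
z(H) = z(0.6320) = 0.337
z(FA) = z(0.0813) = -1.396
d' = z(H) − z(FA) = 0.337 − (-1.396) = 1.733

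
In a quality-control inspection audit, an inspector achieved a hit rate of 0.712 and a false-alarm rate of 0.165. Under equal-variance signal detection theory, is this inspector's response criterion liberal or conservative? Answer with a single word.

conservative

z(H) = 0.559, z(FA) = -0.974
c = −½·(z(H) + z(FA)) = 0.2075
c > 0 → conservative criterion (biased toward responding “no”).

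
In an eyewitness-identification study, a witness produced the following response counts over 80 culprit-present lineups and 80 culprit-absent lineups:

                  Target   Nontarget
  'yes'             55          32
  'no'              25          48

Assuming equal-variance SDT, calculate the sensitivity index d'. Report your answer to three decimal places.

d' = 0.742

H = 55/80 = 0.6875
FA = 32/80 = 0.4000
z(H) = z(0.6875) = 0.4888
z(FA) = z(0.4000) = -0.2533
d' = z(H) − z(FA) = 0.4888 − (-0.2533) = 0.7421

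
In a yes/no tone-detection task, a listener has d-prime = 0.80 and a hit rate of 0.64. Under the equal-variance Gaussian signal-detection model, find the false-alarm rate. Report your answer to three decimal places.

false-alarm rate = 0.329

z(hit rate) = z(0.64) = 0.3585
z(FA) = z(H) − d' = 0.3585 − 0.80 = -0.4415
false-alarm rate = Φ(-0.4415) = 0.3294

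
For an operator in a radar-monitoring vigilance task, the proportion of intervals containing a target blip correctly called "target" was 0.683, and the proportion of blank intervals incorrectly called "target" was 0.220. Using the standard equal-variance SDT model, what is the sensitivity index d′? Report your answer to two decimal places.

z(0.683) = 0.4761, z(0.220) = -0.7722
d' = z(H) − z(FA) = 0.4761 − (-0.7722) = 1.2483

d′ = 1.25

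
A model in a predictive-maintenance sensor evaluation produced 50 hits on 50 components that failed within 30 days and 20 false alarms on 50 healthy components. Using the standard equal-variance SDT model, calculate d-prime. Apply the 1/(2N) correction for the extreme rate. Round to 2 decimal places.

d-prime = 2.58

The hit rate is 50/50 = 1, so apply the 1/(2N) correction: H → 1 − 1/(2·50) = 0.99000.
z(H) = z(0.99000) = 2.326
z(FA) = z(0.40000) = -0.253
d' = 2.326 − (-0.253) = 2.579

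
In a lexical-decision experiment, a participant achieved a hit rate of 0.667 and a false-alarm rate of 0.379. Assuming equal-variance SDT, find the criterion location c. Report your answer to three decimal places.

z(0.667) = 0.4316, z(0.379) = -0.3081
c = −½·[z(H) + z(FA)] = −0.5 × (0.4316 + (-0.3081)) = -0.06175

c = -0.062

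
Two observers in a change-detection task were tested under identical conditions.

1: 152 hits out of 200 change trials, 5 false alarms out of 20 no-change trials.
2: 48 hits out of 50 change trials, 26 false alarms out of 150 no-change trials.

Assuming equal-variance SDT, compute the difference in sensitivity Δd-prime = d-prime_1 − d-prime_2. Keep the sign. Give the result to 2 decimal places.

Δd-prime = -1.31

1: z(0.7600) = 0.706, z(0.2500) = -0.674, d' = 1.380
2: z(0.9600) = 1.751, z(0.1733) = -0.941, d' = 2.692
Δd' = d'_1 − d'_2 = 1.380 − 2.692 = -1.312
2 has the higher sensitivity.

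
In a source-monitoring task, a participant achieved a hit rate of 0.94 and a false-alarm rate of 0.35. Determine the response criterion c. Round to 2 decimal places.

Φ⁻¹(0.94) = 1.5548, Φ⁻¹(0.35) = -0.3853
c = −½·[z(H) + z(FA)] = −0.5 × (1.5548 + (-0.3853)) = -0.58475

c = -0.58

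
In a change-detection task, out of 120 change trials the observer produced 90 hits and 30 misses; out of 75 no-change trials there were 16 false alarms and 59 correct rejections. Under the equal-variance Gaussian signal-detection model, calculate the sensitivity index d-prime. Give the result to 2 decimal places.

H = 90/120 = 0.7500
FA = 16/75 = 0.2133
z(H) = z(0.7500) = 0.6745
z(FA) = z(0.2133) = -0.7950
d' = z(H) − z(FA) = 0.6745 − (-0.7950) = 1.4695

d-prime = 1.47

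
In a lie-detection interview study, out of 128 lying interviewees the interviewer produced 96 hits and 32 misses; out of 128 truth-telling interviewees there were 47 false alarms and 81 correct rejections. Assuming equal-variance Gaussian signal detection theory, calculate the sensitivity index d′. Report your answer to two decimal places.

H = 96/128 = 0.7500
FA = 47/128 = 0.3672
Φ⁻¹(H) = Φ⁻¹(0.7500) = 0.674
Φ⁻¹(FA) = Φ⁻¹(0.3672) = -0.339
d' = z(H) − z(FA) = 0.674 − (-0.339) = 1.013

d′ = 1.01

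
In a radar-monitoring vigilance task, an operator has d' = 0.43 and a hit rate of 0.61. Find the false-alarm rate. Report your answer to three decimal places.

false-alarm rate = 0.440

z(hit rate) = z(0.61) = 0.2793
z(FA) = z(H) − d' = 0.2793 − 0.43 = -0.1507
false-alarm rate = Φ(-0.1507) = 0.4401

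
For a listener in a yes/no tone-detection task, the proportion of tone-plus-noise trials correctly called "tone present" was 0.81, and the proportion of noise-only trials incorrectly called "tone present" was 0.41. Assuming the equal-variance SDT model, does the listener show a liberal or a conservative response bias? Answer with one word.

liberal

z(H) = 0.878, z(FA) = -0.228
c = −½·(z(H) + z(FA)) = -0.325
c < 0 → liberal criterion (biased toward responding “yes”).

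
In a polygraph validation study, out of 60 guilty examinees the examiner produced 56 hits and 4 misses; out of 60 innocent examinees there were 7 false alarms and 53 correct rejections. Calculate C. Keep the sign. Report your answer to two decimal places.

H = 56/60 = 0.9333
FA = 7/60 = 0.1167
z(H) = z(0.9333) = 1.501
z(FA) = z(0.1167) = -1.192
c = −½·[z(H) + z(FA)] = −0.5 × (1.501 + (-1.192)) = -0.1545

C = -0.15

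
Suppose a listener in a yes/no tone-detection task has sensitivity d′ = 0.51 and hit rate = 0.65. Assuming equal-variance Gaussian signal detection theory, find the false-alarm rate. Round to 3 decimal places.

false-alarm rate = 0.450

z(hit rate) = z(0.65) = 0.3853
z(FA) = z(H) − d' = 0.3853 − 0.51 = -0.1247
false-alarm rate = Φ(-0.1247) = 0.4504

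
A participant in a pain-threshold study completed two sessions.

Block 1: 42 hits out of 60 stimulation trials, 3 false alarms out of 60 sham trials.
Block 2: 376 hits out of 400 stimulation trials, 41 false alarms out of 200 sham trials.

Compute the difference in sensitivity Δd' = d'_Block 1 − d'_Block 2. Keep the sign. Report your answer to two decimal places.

Δd' = -0.21

Block 1: z(0.7000) = 0.524, z(0.0500) = -1.645, d' = 2.169
Block 2: z(0.9400) = 1.555, z(0.2050) = -0.824, d' = 2.379
Δd' = d'_Block 1 − d'_Block 2 = 2.169 − 2.379 = -0.210
Block 2 has the higher sensitivity.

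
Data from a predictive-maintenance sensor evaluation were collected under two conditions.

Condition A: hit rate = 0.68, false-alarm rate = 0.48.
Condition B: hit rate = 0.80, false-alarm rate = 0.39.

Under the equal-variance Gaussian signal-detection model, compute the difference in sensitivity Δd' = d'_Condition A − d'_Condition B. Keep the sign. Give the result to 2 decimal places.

Condition A: z(0.68) = 0.468, z(0.48) = -0.050, d' = 0.518
Condition B: z(0.80) = 0.842, z(0.39) = -0.279, d' = 1.121
Δd' = d'_Condition A − d'_Condition B = 0.518 − 1.121 = -0.603
Condition B has the higher sensitivity.

Δd' = -0.60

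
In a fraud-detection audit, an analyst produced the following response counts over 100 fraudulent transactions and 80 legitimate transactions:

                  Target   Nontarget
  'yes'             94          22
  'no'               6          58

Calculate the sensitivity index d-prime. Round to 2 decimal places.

H = 94/100 = 0.9400
FA = 22/80 = 0.2750
Φ⁻¹(0.9400) = 1.5548, Φ⁻¹(0.2750) = -0.5978
d' = z(H) − z(FA) = 1.5548 − (-0.5978) = 2.1526

d-prime = 2.15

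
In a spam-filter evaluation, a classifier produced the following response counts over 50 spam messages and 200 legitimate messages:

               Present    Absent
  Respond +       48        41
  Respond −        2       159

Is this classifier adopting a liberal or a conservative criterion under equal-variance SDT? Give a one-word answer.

z(H) = 1.751, z(FA) = -0.824
c = −½·(z(H) + z(FA)) = -0.4635
c < 0 → liberal criterion (biased toward responding “yes”).

liberal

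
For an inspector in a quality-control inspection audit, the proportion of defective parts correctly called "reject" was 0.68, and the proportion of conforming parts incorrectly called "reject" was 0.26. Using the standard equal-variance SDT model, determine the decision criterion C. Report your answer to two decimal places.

z(H) = z(0.68) = 0.468
z(FA) = z(0.26) = -0.643
c = −½·[z(H) + z(FA)] = −0.5 × (0.468 + (-0.643)) = 0.0875

C = 0.09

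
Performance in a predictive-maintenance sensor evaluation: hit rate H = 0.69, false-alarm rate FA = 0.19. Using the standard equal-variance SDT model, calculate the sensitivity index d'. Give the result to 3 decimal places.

d' = 1.374

z(H) = 0.4959
z(FA) = -0.8779
d' = z(H) − z(FA) = 0.4959 − (-0.8779) = 1.3738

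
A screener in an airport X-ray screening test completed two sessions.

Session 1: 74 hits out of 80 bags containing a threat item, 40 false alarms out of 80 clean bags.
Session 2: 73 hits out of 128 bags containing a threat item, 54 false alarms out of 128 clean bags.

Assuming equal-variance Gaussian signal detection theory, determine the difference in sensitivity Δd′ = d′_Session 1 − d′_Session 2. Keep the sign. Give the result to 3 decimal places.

Session 1: z(0.9250) = 1.4395, z(0.5000) = 0.0000, d' = 1.4395
Session 2: z(0.5703) = 0.1771, z(0.4219) = -0.1970, d' = 0.3741
Δd' = d'_Session 1 − d'_Session 2 = 1.4395 − 0.3741 = 1.0654
Session 1 has the higher sensitivity.

Δd′ = 1.065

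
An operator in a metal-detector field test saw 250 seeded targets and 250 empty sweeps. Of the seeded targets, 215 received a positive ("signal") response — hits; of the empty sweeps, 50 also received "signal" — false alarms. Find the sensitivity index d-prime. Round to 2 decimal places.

d-prime = 1.92

H = 215/250 = 0.8600
FA = 50/250 = 0.2000
z(H) = z(0.8600) = 1.080
z(FA) = z(0.2000) = -0.842
d' = z(H) − z(FA) = 1.080 − (-0.842) = 1.922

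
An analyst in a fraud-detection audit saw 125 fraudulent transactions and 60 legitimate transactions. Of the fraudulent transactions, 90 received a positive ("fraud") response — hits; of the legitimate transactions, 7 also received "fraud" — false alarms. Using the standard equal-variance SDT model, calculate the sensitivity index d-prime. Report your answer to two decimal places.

H = 90/125 = 0.7200
FA = 7/60 = 0.1167
Φ⁻¹(H) = Φ⁻¹(0.7200) = 0.5828
Φ⁻¹(FA) = Φ⁻¹(0.1167) = -1.1916
d' = z(H) − z(FA) = 0.5828 − (-1.1916) = 1.7744

d-prime = 1.77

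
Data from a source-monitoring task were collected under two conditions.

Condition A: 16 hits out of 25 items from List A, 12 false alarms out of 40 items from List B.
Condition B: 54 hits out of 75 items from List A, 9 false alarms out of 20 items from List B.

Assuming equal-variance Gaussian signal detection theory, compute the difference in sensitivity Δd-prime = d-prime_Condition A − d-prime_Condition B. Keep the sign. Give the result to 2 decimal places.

Condition A: z(0.6400) = 0.358, z(0.3000) = -0.524, d' = 0.882
Condition B: z(0.7200) = 0.583, z(0.4500) = -0.126, d' = 0.709
Δd' = d'_Condition A − d'_Condition B = 0.882 − 0.709 = 0.173
Condition A has the higher sensitivity.

Δd-prime = 0.17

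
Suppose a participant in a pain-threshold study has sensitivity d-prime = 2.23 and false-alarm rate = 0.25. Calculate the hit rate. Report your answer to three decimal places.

hit rate = 0.940

z(false-alarm rate) = z(0.25) = -0.6745
z(H) = z(FA) + d' = -0.6745 + 2.23 = 1.5555
hit rate = Φ(1.5555) = 0.9401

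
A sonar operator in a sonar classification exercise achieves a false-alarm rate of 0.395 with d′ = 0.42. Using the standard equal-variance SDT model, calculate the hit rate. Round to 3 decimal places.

hit rate = 0.561

z(false-alarm rate) = z(0.395) = -0.2663
z(H) = z(FA) + d' = -0.2663 + 0.42 = 0.1537
hit rate = Φ(0.1537) = 0.5611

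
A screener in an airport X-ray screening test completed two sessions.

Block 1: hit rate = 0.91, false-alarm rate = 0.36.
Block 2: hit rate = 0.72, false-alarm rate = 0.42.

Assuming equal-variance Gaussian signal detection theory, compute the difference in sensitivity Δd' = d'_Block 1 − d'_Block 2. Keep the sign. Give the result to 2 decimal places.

Block 1: z(0.91) = 1.341, z(0.36) = -0.358, d' = 1.699
Block 2: z(0.72) = 0.583, z(0.42) = -0.202, d' = 0.785
Δd' = d'_Block 1 − d'_Block 2 = 1.699 − 0.785 = 0.914
Block 1 has the higher sensitivity.

Δd' = 0.91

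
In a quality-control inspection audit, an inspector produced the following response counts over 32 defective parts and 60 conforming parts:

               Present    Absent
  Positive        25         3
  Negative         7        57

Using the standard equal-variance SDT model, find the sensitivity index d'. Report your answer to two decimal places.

d' = 2.42

H = 25/32 = 0.7812
FA = 3/60 = 0.0500
Φ⁻¹(0.7812) = 0.776, Φ⁻¹(0.0500) = -1.645
d' = z(H) − z(FA) = 0.776 − (-1.645) = 2.421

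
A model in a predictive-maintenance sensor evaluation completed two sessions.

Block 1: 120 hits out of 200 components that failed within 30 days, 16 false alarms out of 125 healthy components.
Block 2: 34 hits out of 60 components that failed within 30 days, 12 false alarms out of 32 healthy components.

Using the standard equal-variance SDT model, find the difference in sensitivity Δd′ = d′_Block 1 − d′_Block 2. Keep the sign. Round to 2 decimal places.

Block 1: z(0.6000) = 0.253, z(0.1280) = -1.136, d' = 1.389
Block 2: z(0.5667) = 0.168, z(0.3750) = -0.319, d' = 0.487
Δd' = d'_Block 1 − d'_Block 2 = 1.389 − 0.487 = 0.902
Block 1 has the higher sensitivity.

Δd′ = 0.90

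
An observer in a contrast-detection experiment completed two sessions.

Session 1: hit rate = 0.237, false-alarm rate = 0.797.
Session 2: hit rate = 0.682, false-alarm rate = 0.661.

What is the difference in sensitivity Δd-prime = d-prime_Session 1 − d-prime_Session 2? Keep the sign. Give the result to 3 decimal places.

Δd-prime = -1.605

Session 1: z(0.237) = -0.7160, z(0.797) = 0.8310, d' = -1.5470
Session 2: z(0.682) = 0.4733, z(0.661) = 0.4152, d' = 0.0581
Δd' = d'_Session 1 − d'_Session 2 = -1.5470 − 0.0581 = -1.6051
Session 2 has the higher sensitivity.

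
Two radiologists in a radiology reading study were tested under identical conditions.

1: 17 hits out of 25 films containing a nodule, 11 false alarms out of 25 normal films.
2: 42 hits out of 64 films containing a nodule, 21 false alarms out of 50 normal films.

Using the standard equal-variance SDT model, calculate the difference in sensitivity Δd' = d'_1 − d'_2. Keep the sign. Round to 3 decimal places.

Δd' = 0.015

1: z(0.6800) = 0.4677, z(0.4400) = -0.1510, d' = 0.6187
2: z(0.6562) = 0.4021, z(0.4200) = -0.2019, d' = 0.6040
Δd' = d'_1 − d'_2 = 0.6187 − 0.6040 = 0.0147
1 has the higher sensitivity.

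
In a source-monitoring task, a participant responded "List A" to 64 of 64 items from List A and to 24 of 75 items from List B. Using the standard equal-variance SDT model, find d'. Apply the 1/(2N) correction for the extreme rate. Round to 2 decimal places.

d' = 2.89

The hit rate is 64/64 = 1, so apply the 1/(2N) correction: H → 1 − 1/(2·64) = 0.99219.
z(H) = z(0.99219) = 2.418
z(FA) = z(0.32000) = -0.468
d' = 2.418 − (-0.468) = 2.886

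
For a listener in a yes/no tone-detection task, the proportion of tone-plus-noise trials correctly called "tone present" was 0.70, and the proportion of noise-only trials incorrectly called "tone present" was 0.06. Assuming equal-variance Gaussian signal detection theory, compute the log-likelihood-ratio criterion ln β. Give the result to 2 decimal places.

Φ⁻¹(H) = 0.524
Φ⁻¹(FA) = -1.555
ln β = −½·[z(H)² − z(FA)²] = −0.5 × (0.275 − 2.418) = 1.0715

ln β = 1.07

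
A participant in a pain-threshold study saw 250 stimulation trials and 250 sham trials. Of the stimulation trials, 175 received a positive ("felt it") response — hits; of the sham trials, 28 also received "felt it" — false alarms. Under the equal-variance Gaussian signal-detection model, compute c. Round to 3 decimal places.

H = 175/250 = 0.7000
FA = 28/250 = 0.1120
z(H) = z(0.7000) = 0.5244
z(FA) = z(0.1120) = -1.2160
c = −½·[z(H) + z(FA)] = −0.5 × (0.5244 + (-1.2160)) = 0.3458
c > 0: the participant has a conservative response bias.

c = 0.346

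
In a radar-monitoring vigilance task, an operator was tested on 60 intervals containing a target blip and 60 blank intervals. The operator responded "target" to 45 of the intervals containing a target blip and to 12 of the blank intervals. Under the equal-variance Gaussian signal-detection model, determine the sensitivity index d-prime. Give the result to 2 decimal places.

d-prime = 1.52

H = 45/60 = 0.7500
FA = 12/60 = 0.2000
Φ⁻¹(0.7500) = 0.674, Φ⁻¹(0.2000) = -0.842
d' = z(H) − z(FA) = 0.674 − (-0.842) = 1.516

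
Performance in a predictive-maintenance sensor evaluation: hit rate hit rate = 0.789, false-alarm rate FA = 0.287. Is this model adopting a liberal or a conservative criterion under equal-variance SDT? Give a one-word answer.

liberal

z(H) = 0.803, z(FA) = -0.562
c = −½·(z(H) + z(FA)) = -0.1205
c < 0 → liberal criterion (biased toward responding “yes”).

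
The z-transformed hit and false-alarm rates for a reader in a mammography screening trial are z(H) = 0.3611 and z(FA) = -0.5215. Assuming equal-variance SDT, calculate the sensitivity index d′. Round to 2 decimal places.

d′ = 0.88

d' = z(H) − z(FA) = 0.3611 − (-0.5215) = 0.8826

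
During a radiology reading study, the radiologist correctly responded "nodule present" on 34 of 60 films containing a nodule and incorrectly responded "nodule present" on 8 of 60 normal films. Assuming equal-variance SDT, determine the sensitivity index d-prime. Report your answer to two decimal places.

H = 34/60 = 0.5667
FA = 8/60 = 0.1333
z(H) = z(0.5667) = 0.168
z(FA) = z(0.1333) = -1.111
d' = z(H) − z(FA) = 0.168 − (-1.111) = 1.279

d-prime = 1.28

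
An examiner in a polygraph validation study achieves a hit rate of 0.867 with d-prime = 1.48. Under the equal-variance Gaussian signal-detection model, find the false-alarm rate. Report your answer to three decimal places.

false-alarm rate = 0.357

z(hit rate) = z(0.867) = 1.1123
z(FA) = z(H) − d' = 1.1123 − 1.48 = -0.3677
false-alarm rate = Φ(-0.3677) = 0.3565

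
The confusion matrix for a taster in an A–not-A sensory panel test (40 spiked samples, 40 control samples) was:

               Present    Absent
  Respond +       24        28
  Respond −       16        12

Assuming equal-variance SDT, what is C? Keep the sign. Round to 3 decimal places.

H = 24/40 = 0.6000
FA = 28/40 = 0.7000
Φ⁻¹(H) = 0.2533
Φ⁻¹(FA) = 0.5244
c = −½·[z(H) + z(FA)] = −0.5 × (0.2533 + 0.5244) = -0.38885
c < 0: the taster has a liberal response bias.

C = -0.389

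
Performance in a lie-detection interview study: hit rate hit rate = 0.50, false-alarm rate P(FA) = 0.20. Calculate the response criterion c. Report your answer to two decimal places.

Φ⁻¹(H) = 0.0000
Φ⁻¹(FA) = -0.8416
c = −½·[z(H) + z(FA)] = −0.5 × (0.0000 + (-0.8416)) = 0.4208
c > 0: the interviewer has a conservative response bias.

c = 0.42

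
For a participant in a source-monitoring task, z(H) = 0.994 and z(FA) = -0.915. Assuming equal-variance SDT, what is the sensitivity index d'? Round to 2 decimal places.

d' = z(H) − z(FA) = 0.994 − (-0.915) = 1.909

d' = 1.91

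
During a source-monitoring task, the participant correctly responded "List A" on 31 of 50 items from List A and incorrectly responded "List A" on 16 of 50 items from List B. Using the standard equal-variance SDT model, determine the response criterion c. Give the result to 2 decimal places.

H = 31/50 = 0.6200
FA = 16/50 = 0.3200
z(0.6200) = 0.305, z(0.3200) = -0.468
c = −½·[z(H) + z(FA)] = −0.5 × (0.305 + (-0.468)) = 0.0815
c > 0: the participant has a conservative response bias.

c = 0.08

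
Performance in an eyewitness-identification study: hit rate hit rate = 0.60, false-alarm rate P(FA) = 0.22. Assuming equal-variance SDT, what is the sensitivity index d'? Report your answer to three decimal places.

z(0.60) = 0.2533, z(0.22) = -0.7722
d' = z(H) − z(FA) = 0.2533 − (-0.7722) = 1.0255

d' = 1.026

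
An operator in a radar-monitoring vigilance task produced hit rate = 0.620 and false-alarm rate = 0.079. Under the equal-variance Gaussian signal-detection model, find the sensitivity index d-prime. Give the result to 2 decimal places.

d-prime = 1.72

z(H) = z(0.620) = 0.3055
z(FA) = z(0.079) = -1.4118
d' = z(H) − z(FA) = 0.3055 − (-1.4118) = 1.7173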